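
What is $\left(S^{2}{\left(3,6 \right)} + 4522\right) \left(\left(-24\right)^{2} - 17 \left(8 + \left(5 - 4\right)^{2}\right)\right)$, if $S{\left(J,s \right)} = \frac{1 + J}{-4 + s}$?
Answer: $1914498$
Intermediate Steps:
$S{\left(J,s \right)} = \frac{1 + J}{-4 + s}$
$\left(S^{2}{\left(3,6 \right)} + 4522\right) \left(\left(-24\right)^{2} - 17 \left(8 + \left(5 - 4\right)^{2}\right)\right) = \left(\left(\frac{1 + 3}{-4 + 6}\right)^{2} + 4522\right) \left(\left(-24\right)^{2} - 17 \left(8 + \left(5 - 4\right)^{2}\right)\right) = \left(\left(\frac{1}{2} \cdot 4\right)^{2} + 4522\right) \left(576 - 17 \left(8 + 1^{2}\right)\right) = \left(\left(\frac{1}{2} \cdot 4\right)^{2} + 4522\right) \left(576 - 17 \left(8 + 1\right)\right) = \left(2^{2} + 4522\right) \left(576 - 153\right) = \left(4 + 4522\right) \left(576 - 153\right) = 4526 \cdot 423 = 1914498$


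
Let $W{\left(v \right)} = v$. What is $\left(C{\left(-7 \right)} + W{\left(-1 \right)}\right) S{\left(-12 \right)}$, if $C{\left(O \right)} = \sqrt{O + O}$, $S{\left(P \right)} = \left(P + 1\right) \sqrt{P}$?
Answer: $22 \sqrt{42} + 22 i \sqrt{3} \approx 142.58 + 38.105 i$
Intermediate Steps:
$S{\left(P \right)} = \sqrt{P} \left(1 + P\right)$ ($S{\left(P \right)} = \left(1 + P\right) \sqrt{P} = \sqrt{P} \left(1 + P\right)$)
$C{\left(O \right)} = \sqrt{2} \sqrt{O}$ ($C{\left(O \right)} = \sqrt{2 O} = \sqrt{2} \sqrt{O}$)
$\left(C{\left(-7 \right)} + W{\left(-1 \right)}\right) S{\left(-12 \right)} = \left(\sqrt{2} \sqrt{-7} - 1\right) \sqrt{-12} \left(1 - 12\right) = \left(\sqrt{2} i \sqrt{7} - 1\right) 2 i \sqrt{3} \left(-11\right) = \left(i \sqrt{14} - 1\right) \left(- 22 i \sqrt{3}\right) = \left(-1 + i \sqrt{14}\right) \left(- 22 i \sqrt{3}\right) = - 22 i \sqrt{3} \left(-1 + i \sqrt{14}\right)$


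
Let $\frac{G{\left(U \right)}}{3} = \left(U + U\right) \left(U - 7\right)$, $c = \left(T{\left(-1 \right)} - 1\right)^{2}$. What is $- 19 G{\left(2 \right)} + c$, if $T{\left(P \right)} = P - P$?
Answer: $1141$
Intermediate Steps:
$T{\left(P \right)} = 0$
$c = 1$ ($c = \left(0 - 1\right)^{2} = \left(-1\right)^{2} = 1$)
$G{\left(U \right)} = 6 U \left(-7 + U\right)$ ($G{\left(U \right)} = 3 \left(U + U\right) \left(U - 7\right) = 3 \cdot 2 U \left(-7 + U\right) = 6 U \left(-7 + U\right)$)
$- 19 G{\left(2 \right)} + c = - 19 \cdot 6 \cdot 2 \left(-7 + 2\right) + 1 = - 19 \cdot 6 \cdot 2 \left(-5\right) + 1 = \left(-19\right) \left(-60\right) + 1 = 1140 + 1 = 1141$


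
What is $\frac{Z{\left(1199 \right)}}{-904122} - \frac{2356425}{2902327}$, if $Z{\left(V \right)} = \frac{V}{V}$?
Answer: $- \frac{2130498586177}{2624057691894} \approx -0.81191$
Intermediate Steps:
$Z{\left(V \right)} = 1$
$\frac{Z{\left(1199 \right)}}{-904122} - \frac{2356425}{2902327} = 1 \frac{1}{-904122} - \frac{2356425}{2902327} = 1 \left(- \frac{1}{904122}\right) - \frac{2356425}{2902327} = - \frac{1}{904122} - \frac{2356425}{2902327} = - \frac{2130498586177}{2624057691894}$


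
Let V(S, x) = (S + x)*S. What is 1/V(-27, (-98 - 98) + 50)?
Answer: 1/4671 ≈ 0.00021409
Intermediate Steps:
V(S, x) = S*(S + x)
1/V(-27, (-98 - 98) + 50) = 1/(-27*(-27 + ((-98 - 98) + 50))) = 1/(-27*(-27 + (-196 + 50))) = 1/(-27*(-27 - 146)) = 1/(-27*(-173)) = 1/4671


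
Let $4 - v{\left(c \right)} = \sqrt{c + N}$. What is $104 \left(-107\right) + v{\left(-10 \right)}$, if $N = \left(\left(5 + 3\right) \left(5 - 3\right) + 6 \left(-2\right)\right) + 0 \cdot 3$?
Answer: $-11124 - i \sqrt{6} \approx -11124.0 - 2.4495 i$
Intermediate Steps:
$N = 4$ ($N = \left(8 \cdot 2 - 12\right) + 0 = \left(16 - 12\right) + 0 = 4 + 0 = 4$)
$v{\left(c \right)} = 4 - \sqrt{4 + c}$ ($v{\left(c \right)} = 4 - \sqrt{c + 4} = 4 - \sqrt{4 + c}$)
$104 \left(-107\right) + v{\left(-10 \right)} = 104 \left(-107\right) + \left(4 - \sqrt{4 - 10}\right) = -11128 + \left(4 - \sqrt{-6}\right) = -11128 + \left(4 - i \sqrt{6}\right) = -11124 - i \sqrt{6}$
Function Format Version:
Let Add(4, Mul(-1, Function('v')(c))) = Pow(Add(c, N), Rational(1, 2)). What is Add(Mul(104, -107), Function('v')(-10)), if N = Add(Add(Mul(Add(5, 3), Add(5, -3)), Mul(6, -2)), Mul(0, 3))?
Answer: Add(-11124, Mul(-1, I, Pow(6, Rational(1, 2)))) ≈ Add(-11124., Mul(-2.4495, I))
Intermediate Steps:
N = 4 (N = Add(Add(Mul(8, 2), -12), 0) = Add(Add(16, -12), 0) = Add(4, 0) = 4)
Function('v')(c) = Add(4, Mul(-1, Pow(Add(4, c), Rational(1, 2)))) (Function('v')(c) = Add(4, Mul(-1, Pow(Add(c, 4), Rational(1, 2)))) = Add(4, Mul(-1, Pow(Add(4, c), Rational(1, 2)))))
Add(Mul(104, -107), Function('v')(-10)) = Add(Mul(104, -107), Add(4, Mul(-1, Pow(Add(4, -10), Rational(1, 2))))) = Add(-11128, Add(4, Mul(-1, Pow(-6, Rational(1, 2))))) = Add(-11128, Add(4, Mul(-1, Mul(I, Pow(6, Rational(1, 2)))))) = Add(-11128, Add(4, Mul(-1, I, Pow(6, Rational(1, 2))))) = Add(-11124, Mul(-1, I, Pow(6, Rational(1, 2))))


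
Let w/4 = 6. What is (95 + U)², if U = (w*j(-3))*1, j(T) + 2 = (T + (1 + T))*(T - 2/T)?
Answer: 106929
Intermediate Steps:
j(T) = -2 + (1 + 2*T)*(T - 2/T) (j(T) = -2 + (T + (1 + T))*(T - 2/T) = -2 + (1 + 2*T)*(T - 2/T))
w = 24 (w = 4*6 = 24)
U = 232 (U = (24*(-6 - 3 - 2/(-3) + 2*(-3)²))*1 = (24*(-6 - 3 - 2*(-⅓) + 2*9))*1 = (24*(-6 - 3 + ⅔ + 18))*1 = (24*(29/3))*1 = 232*1 = 232)
(95 + U)² = (95 + 232)² = 327² = 106929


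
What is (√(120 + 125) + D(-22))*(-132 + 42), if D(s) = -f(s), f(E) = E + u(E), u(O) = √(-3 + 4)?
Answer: -1890 - 630*√5 ≈ -3298.7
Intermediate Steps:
u(O) = 1 (u(O) = √1 = 1)
f(E) = 1 + E (f(E) = E + 1 = 1 + E)
D(s) = -1 - s (D(s) = -(1 + s) = -1 - s)
(√(120 + 125) + D(-22))*(-132 + 42) = (√(120 + 125) + (-1 - 1*(-22)))*(-132 + 42) = (√245 + (-1 + 22))*(-90) = (7*√5 + 21)*(-90) = (21 + 7*√5)*(-90) = -1890 - 630*√5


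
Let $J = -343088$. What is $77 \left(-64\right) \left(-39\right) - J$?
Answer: $535280$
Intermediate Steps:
$77 \left(-64\right) \left(-39\right) - J = 77 \left(-64\right) \left(-39\right) - -343088 = \left(-4928\right) \left(-39\right) + 343088 = 192192 + 343088 = 535280$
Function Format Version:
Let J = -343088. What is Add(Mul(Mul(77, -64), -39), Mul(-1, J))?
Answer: 535280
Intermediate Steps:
Add(Mul(Mul(77, -64), -39), Mul(-1, J)) = Add(Mul(Mul(77, -64), -39), Mul(-1, -343088)) = Add(Mul(-4928, -39), 343088) = Add(192192, 343088) = 535280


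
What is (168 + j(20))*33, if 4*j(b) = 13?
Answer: 22605/4 ≈ 5651.3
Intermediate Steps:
j(b) = 13/4 (j(b) = (1/4)*13 = 13/4)
(168 + j(20))*33 = (168 + 13/4)*33 = (685/4)*33 = 22605/4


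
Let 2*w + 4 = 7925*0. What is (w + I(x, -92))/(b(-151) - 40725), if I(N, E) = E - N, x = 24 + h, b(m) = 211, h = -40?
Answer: 39/20257 ≈ 0.0019253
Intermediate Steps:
x = -16 (x = 24 - 40 = -16)
w = -2 (w = -2 + (7925*0)/2 = -2 + (½)*0 = -2 + 0 = -2)
(w + I(x, -92))/(b(-151) - 40725) = (-2 + (-92 - 1*(-16)))/(211 - 40725) = (-2 + (-92 + 16))/(-40514) = (-2 - 76)*(-1/40514) = -78*(-1/40514) = 39/20257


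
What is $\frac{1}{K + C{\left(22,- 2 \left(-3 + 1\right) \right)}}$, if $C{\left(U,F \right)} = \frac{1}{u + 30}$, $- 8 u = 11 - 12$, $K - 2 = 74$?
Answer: $\frac{241}{18324} \approx 0.013152$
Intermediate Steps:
$K = 76$ ($K = 2 + 74 = 76$)
$u = \frac{1}{8}$ ($u = - \frac{11 - 12}{8} = \left(- \frac{1}{8}\right) \left(-1\right) = \frac{1}{8} \approx 0.125$)
$C{\left(U,F \right)} = \frac{8}{241}$ ($C{\left(U,F \right)} = \frac{1}{\frac{1}{8} + 30} = \frac{1}{\frac{241}{8}} = \frac{8}{241}$)
$\frac{1}{K + C{\left(22,- 2 \left(-3 + 1\right) \right)}} = \frac{1}{76 + \frac{8}{241}} = \frac{1}{\frac{18324}{241}} = \frac{241}{18324}$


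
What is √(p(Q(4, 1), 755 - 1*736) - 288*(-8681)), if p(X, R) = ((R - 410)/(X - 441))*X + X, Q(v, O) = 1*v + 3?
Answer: √9610543182/62 ≈ 1581.2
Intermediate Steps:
Q(v, O) = 3 + v (Q(v, O) = v + 3 = 3 + v)
p(X, R) = X + X*(-410 + R)/(-441 + X) (p(X, R) = ((-410 + R)/(-441 + X))*X + X = X*(-410 + R)/(-441 + X) + X = X + X*(-410 + R)/(-441 + X))
√(p(Q(4, 1), 755 - 1*736) - 288*(-8681)) = √((3 + 4)*(-851 + (755 - 1*736) + (3 + 4))/(-441 + (3 + 4)) - 288*(-8681)) = √(7*(-851 + (755 - 736) + 7)/(-441 + 7) + 2500128) = √(7*(-851 + 19 + 7)/(-434) + 2500128) = √(7*(-1/434)*(-825) + 2500128) = √(825/62 + 2500128) = √(155008761/62) = √9610543182/62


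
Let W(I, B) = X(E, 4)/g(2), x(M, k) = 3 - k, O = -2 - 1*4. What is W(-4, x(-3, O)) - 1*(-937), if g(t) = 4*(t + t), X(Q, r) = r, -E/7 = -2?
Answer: 3749/4 ≈ 937.25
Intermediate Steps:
E = 14 (E = -7*(-2) = 14)
O = -6 (O = -2 - 4 = -6)
g(t) = 8*t (g(t) = 4*(2*t) = 8*t)
W(I, B) = ¼ (W(I, B) = 4/((8*2)) = 4/16 = 4*(1/16) = ¼)
W(-4, x(-3, O)) - 1*(-937) = ¼ - 1*(-937) = ¼ + 937 = 3749/4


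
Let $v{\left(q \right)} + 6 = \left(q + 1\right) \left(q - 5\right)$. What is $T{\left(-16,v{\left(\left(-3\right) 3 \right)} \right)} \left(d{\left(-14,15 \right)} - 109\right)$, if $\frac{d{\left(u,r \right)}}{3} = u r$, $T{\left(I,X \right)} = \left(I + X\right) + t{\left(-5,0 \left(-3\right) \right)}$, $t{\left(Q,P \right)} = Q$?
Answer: $-62815$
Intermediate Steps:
$v{\left(q \right)} = -6 + \left(1 + q\right) \left(-5 + q\right)$ ($v{\left(q \right)} = -6 + \left(q + 1\right) \left(q - 5\right) = -6 + \left(1 + q\right) \left(-5 + q\right)$)
$T{\left(I,X \right)} = -5 + I + X$ ($T{\left(I,X \right)} = \left(I + X\right) - 5 = -5 + I + X$)
$d{\left(u,r \right)} = 3 r u$ ($d{\left(u,r \right)} = 3 u r = 3 r u$)
$T{\left(-16,v{\left(\left(-3\right) 3 \right)} \right)} \left(d{\left(-14,15 \right)} - 109\right) = \left(-5 - 16 - \left(11 - 81 + 4 \left(-3\right) 3\right)\right) \left(3 \cdot 15 \left(-14\right) - 109\right) = \left(-5 - 16 - \left(-25 - 81\right)\right) \left(-630 - 109\right) = \left(-5 - 16 + \left(-11 + 81 + 36\right)\right) \left(-739\right) = \left(-5 - 16 + 106\right) \left(-739\right) = 85 \left(-739\right) = -62815$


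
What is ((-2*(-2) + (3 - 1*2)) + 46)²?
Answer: 2601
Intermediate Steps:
((-2*(-2) + (3 - 1*2)) + 46)² = ((4 + (3 - 2)) + 46)² = ((4 + 1) + 46)² = (5 + 46)² = 51² = 2601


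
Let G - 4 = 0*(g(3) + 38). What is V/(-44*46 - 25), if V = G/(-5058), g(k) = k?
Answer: 2/5181921 ≈ 3.8596e-7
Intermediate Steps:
G = 4 (G = 4 + 0*(3 + 38) = 4 + 0*41 = 4 + 0 = 4)
V = -2/2529 (V = 4/(-5058) = 4*(-1/5058) = -2/2529 ≈ -0.00079083)
V/(-44*46 - 25) = -2/(2529*(-44*46 - 25)) = -2/(2529*(-2024 - 25)) = -2/2529/(-2049) = -2/2529*(-1/2049) = 2/5181921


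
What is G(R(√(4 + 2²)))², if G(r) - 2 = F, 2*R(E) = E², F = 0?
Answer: 4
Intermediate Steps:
R(E) = E²/2
G(r) = 2 (G(r) = 2 + 0 = 2)
G(R(√(4 + 2²)))² = 2² = 4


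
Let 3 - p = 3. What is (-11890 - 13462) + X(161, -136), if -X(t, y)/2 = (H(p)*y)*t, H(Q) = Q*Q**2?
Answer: -25352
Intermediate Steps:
p = 0 (p = 3 - 1*3 = 3 - 3 = 0)
H(Q) = Q**3
X(t, y) = 0 (X(t, y) = -2*0**3*y*t = -2*0*y*t = -0*t = -2*0 = 0)
(-11890 - 13462) + X(161, -136) = (-11890 - 13462) + 0 = -25352 + 0 = -25352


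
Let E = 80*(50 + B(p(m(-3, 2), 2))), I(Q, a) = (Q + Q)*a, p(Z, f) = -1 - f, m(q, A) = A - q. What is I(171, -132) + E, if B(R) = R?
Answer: -41384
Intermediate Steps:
I(Q, a) = 2*Q*a (I(Q, a) = (2*Q)*a = 2*Q*a)
E = 3760 (E = 80*(50 + (-1 - 1*2)) = 80*(50 + (-1 - 2)) = 80*(50 - 3) = 80*47 = 3760)
I(171, -132) + E = 2*171*(-132) + 3760 = -45144 + 3760 = -41384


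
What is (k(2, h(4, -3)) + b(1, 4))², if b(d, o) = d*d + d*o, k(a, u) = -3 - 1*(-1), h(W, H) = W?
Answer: 9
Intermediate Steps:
k(a, u) = -2 (k(a, u) = -3 + 1 = -2)
b(d, o) = d² + d*o
(k(2, h(4, -3)) + b(1, 4))² = (-2 + 1*(1 + 4))² = (-2 + 1*5)² = (-2 + 5)² = 3² = 9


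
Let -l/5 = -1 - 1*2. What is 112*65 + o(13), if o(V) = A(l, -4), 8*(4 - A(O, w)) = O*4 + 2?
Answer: 29105/4 ≈ 7276.3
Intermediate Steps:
l = 15 (l = -5*(-1 - 1*2) = -5*(-1 - 2) = -5*(-3) = 15)
A(O, w) = 15/4 - O/2 (A(O, w) = 4 - (O*4 + 2)/8 = 4 - (4*O + 2)/8 = 4 - (2 + 4*O)/8 = 4 + (-¼ - O/2) = 15/4 - O/2)
o(V) = -15/4 (o(V) = 15/4 - ½*15 = 15/4 - 15/2 = -15/4)
112*65 + o(13) = 112*65 - 15/4 = 7280 - 15/4 = 29105/4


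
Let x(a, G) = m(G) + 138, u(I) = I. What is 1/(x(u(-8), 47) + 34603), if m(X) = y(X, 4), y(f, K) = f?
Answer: 1/34788 ≈ 2.8746e-5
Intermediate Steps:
m(X) = X
x(a, G) = 138 + G (x(a, G) = G + 138 = 138 + G)
1/(x(u(-8), 47) + 34603) = 1/((138 + 47) + 34603) = 1/(185 + 34603) = 1/34788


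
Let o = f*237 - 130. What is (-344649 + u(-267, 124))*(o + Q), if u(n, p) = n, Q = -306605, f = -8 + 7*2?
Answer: 105307338708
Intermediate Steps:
f = 6 (f = -8 + 14 = 6)
o = 1292 (o = 6*237 - 130 = 1422 - 130 = 1292)
(-344649 + u(-267, 124))*(o + Q) = (-344649 - 267)*(1292 - 306605) = -344916*(-305313) = 105307338708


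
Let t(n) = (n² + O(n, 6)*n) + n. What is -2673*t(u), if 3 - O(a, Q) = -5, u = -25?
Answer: -1069200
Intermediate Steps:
O(a, Q) = 8 (O(a, Q) = 3 - 1*(-5) = 3 + 5 = 8)
t(n) = n² + 9*n (t(n) = (n² + 8*n) + n = n² + 9*n)
-2673*t(u) = -(-66825)*(9 - 25) = -(-66825)*(-16) = -2673*400 = -1069200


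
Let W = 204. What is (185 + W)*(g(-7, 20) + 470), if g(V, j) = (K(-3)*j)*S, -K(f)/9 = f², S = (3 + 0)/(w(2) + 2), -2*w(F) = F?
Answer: -1707710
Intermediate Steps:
w(F) = -F/2
S = 3 (S = (3 + 0)/(-½*2 + 2) = 3/(-1 + 2) = 3/1 = 3*1 = 3)
K(f) = -9*f²
g(V, j) = -243*j (g(V, j) = ((-9*(-3)²)*j)*3 = ((-9*9)*j)*3 = -81*j*3 = -243*j)
(185 + W)*(g(-7, 20) + 470) = (185 + 204)*(-243*20 + 470) = 389*(-4860 + 470) = 389*(-4390) = -1707710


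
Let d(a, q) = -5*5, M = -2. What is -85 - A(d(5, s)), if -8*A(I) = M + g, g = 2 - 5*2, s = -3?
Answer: -345/4 ≈ -86.250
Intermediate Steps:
g = -8 (g = 2 - 10 = -8)
d(a, q) = -25
A(I) = 5/4 (A(I) = -(-2 - 8)/8 = -1/8*(-10) = 5/4)
-85 - A(d(5, s)) = -85 - 1*5/4 = -85 - 5/4 = -345/4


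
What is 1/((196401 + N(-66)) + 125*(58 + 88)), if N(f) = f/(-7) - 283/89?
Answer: 623/133731466 ≈ 4.6586e-6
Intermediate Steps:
N(f) = -283/89 - f/7 (N(f) = f*(-1/7) - 283*1/89 = -f/7 - 283/89 = -283/89 - f/7)
1/((196401 + N(-66)) + 125*(58 + 88)) = 1/((196401 + (-283/89 - 1/7*(-66))) + 125*(58 + 88)) = 1/((196401 + (-283/89 + 66/7)) + 125*146) = 1/((196401 + 3893/623) + 18250) = 1/(122361716/623 + 18250) = 1/(133731466/623) = 623/133731466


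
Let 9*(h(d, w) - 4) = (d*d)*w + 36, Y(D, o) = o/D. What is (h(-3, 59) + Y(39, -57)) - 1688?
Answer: -21092/13 ≈ -1622.5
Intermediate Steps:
h(d, w) = 8 + w*d²/9 (h(d, w) = 4 + ((d*d)*w + 36)/9 = 4 + (d²*w + 36)/9 = 4 + (w*d² + 36)/9 = 4 + (36 + w*d²)/9 = 4 + (4 + w*d²/9) = 8 + w*d²/9)
(h(-3, 59) + Y(39, -57)) - 1688 = ((8 + (⅑)*59*(-3)²) - 57/39) - 1688 = ((8 + (⅑)*59*9) - 57*1/39) - 1688 = ((8 + 59) - 19/13) - 1688 = (67 - 19/13) - 1688 = 852/13 - 1688 = -21092/13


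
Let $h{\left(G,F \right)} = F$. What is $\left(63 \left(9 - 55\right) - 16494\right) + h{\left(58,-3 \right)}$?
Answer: $-19395$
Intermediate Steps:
$\left(63 \left(9 - 55\right) - 16494\right) + h{\left(58,-3 \right)} = \left(63 \left(9 - 55\right) - 16494\right) - 3 = \left(63 \left(-46\right) - 16494\right) - 3 = \left(-2898 - 16494\right) - 3 = -19392 - 3 = -19395$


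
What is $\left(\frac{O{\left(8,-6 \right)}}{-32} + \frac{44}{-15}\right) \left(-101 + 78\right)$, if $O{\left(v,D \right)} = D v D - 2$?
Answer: $\frac{65527}{240} \approx 273.03$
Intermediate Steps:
$O{\left(v,D \right)} = -2 + v D^{2}$ ($O{\left(v,D \right)} = v D^{2} - 2 = -2 + v D^{2}$)
$\left(\frac{O{\left(8,-6 \right)}}{-32} + \frac{44}{-15}\right) \left(-101 + 78\right) = \left(\frac{-2 + 8 \left(-6\right)^{2}}{-32} + \frac{44}{-15}\right) \left(-101 + 78\right) = \left(\left(-2 + 8 \cdot 36\right) \left(- \frac{1}{32}\right) + 44 \left(- \frac{1}{15}\right)\right) \left(-23\right) = \left(\left(-2 + 288\right) \left(- \frac{1}{32}\right) - \frac{44}{15}\right) \left(-23\right) = \left(286 \left(- \frac{1}{32}\right) - \frac{44}{15}\right) \left(-23\right) = \left(- \frac{143}{16} - \frac{44}{15}\right) \left(-23\right) = \left(- \frac{2849}{240}\right) \left(-23\right) = \frac{65527}{240}$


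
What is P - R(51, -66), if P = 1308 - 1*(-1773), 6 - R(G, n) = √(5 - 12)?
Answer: 3075 + I*√7 ≈ 3075.0 + 2.6458*I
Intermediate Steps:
R(G, n) = 6 - I*√7 (R(G, n) = 6 - √(5 - 12) = 6 - √(-7) = 6 - I*√7)
P = 3081 (P = 1308 + 1773 = 3081)
P - R(51, -66) = 3081 - (6 - I*√7) = 3081 + (-6 + I*√7) = 3075 + I*√7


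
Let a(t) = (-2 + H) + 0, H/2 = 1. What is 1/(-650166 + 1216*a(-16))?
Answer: -1/650166 ≈ -1.5381e-6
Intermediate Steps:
H = 2 (H = 2*1 = 2)
a(t) = 0 (a(t) = (-2 + 2) + 0 = 0 + 0 = 0)
1/(-650166 + 1216*a(-16)) = 1/(-650166 + 1216*0) = 1/(-650166 + 0) = 1/(-650166) = -1/650166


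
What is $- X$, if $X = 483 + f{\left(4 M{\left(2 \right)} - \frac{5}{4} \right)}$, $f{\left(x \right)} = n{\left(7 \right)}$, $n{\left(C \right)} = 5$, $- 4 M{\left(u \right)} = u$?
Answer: $-488$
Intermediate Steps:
$M{\left(u \right)} = - \frac{u}{4}$
$f{\left(x \right)} = 5$
$X = 488$ ($X = 483 + 5 = 488$)
$- X = \left(-1\right) 488 = -488$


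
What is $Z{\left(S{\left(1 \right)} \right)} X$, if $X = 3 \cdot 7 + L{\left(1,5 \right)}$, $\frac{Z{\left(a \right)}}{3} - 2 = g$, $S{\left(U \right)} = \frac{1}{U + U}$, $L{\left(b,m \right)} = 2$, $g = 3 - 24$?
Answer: $-1311$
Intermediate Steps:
$g = -21$ ($g = 3 - 24 = -21$)
$S{\left(U \right)} = \frac{1}{2 U}$
$Z{\left(a \right)} = -57$ ($Z{\left(a \right)} = 6 + 3 \left(-21\right) = 6 - 63 = -57$)
$X = 23$ ($X = 3 \cdot 7 + 2 = 21 + 2 = 23$)
$Z{\left(S{\left(1 \right)} \right)} X = \left(-57\right) 23 = -1311$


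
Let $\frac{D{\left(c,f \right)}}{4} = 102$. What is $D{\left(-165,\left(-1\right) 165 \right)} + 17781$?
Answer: $18189$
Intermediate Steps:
$D{\left(c,f \right)} = 408$ ($D{\left(c,f \right)} = 4 \cdot 102 = 408$)
$D{\left(-165,\left(-1\right) 165 \right)} + 17781 = 408 + 17781 = 18189$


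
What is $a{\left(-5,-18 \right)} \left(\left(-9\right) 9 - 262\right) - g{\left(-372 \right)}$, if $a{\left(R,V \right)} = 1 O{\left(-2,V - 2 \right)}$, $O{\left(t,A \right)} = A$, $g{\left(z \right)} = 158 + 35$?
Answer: $6667$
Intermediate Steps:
$g{\left(z \right)} = 193$
$a{\left(R,V \right)} = -2 + V$ ($a{\left(R,V \right)} = 1 \left(V - 2\right) = 1 \left(-2 + V\right) = -2 + V$)
$a{\left(-5,-18 \right)} \left(\left(-9\right) 9 - 262\right) - g{\left(-372 \right)} = \left(-2 - 18\right) \left(\left(-9\right) 9 - 262\right) - 193 = - 20 \left(-81 - 262\right) - 193 = \left(-20\right) \left(-343\right) - 193 = 6860 - 193 = 6667$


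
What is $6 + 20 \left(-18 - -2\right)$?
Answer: $-314$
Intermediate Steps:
$6 + 20 \left(-18 - -2\right) = 6 + 20 \left(-18 + 2\right) = 6 + 20 \left(-16\right) = 6 - 320 = -314$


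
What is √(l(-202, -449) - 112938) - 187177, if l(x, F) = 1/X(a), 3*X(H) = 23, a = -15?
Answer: -187177 + 3*I*√6638237/23 ≈ -1.8718e+5 + 336.06*I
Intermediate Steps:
X(H) = 23/3 (X(H) = (⅓)*23 = 23/3)
l(x, F) = 3/23 (l(x, F) = 1/(23/3) = 3/23)
√(l(-202, -449) - 112938) - 187177 = √(3/23 - 112938) - 187177 = √(-2597571/23) - 187177 = 3*I*√6638237/23 - 187177 = -187177 + 3*I*√6638237/23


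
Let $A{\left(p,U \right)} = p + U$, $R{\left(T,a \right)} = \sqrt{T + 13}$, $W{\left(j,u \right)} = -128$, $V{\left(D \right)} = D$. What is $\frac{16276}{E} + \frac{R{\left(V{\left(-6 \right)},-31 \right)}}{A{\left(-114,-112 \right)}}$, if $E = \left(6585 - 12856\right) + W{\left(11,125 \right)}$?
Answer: $- \frac{16276}{6399} - \frac{\sqrt{7}}{226} \approx -2.5552$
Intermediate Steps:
$R{\left(T,a \right)} = \sqrt{13 + T}$
$A{\left(p,U \right)} = U + p$
$E = -6399$ ($E = \left(6585 - 12856\right) - 128 = -6271 - 128 = -6399$)
$\frac{16276}{E} + \frac{R{\left(V{\left(-6 \right)},-31 \right)}}{A{\left(-114,-112 \right)}} = \frac{16276}{-6399} + \frac{\sqrt{13 - 6}}{-112 - 114} = 16276 \left(- \frac{1}{6399}\right) + \frac{\sqrt{7}}{-226} = - \frac{16276}{6399} + \sqrt{7} \left(- \frac{1}{226}\right) = - \frac{16276}{6399} - \frac{\sqrt{7}}{226}$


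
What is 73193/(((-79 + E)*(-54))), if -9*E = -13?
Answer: 73193/4188 ≈ 17.477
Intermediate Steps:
E = 13/9 (E = -1/9*(-13) = 13/9 ≈ 1.4444)
73193/(((-79 + E)*(-54))) = 73193/(((-79 + 13/9)*(-54))) = 73193/((-698/9*(-54))) = 73193/4188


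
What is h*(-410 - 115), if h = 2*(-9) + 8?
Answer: 5250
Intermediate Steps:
h = -10 (h = -18 + 8 = -10)
h*(-410 - 115) = -10*(-410 - 115) = -10*(-525) = 5250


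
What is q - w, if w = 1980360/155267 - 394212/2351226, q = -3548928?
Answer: -215933993073406022/60844634557 ≈ -3.5489e+6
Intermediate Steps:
w = 765844301126/60844634557 (w = 1980360*(1/155267) - 394212*1/2351226 = 1980360/155267 - 65702/391871 = 765844301126/60844634557 ≈ 12.587)
q - w = -3548928 - 1*765844301126/60844634557 = -3548928 - 765844301126/60844634557 = -215933993073406022/60844634557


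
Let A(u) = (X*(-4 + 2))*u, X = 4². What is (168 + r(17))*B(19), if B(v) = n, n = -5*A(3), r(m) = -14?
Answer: 73920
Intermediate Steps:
X = 16
A(u) = -32*u (A(u) = (16*(-4 + 2))*u = (16*(-2))*u = -32*u)
n = 480 (n = -(-160)*3 = -5*(-96) = 480)
B(v) = 480
(168 + r(17))*B(19) = (168 - 14)*480 = 154*480 = 73920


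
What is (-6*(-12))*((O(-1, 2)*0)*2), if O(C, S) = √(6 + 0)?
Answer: 0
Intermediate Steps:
O(C, S) = √6
(-6*(-12))*((O(-1, 2)*0)*2) = (-6*(-12))*((√6*0)*2) = 72*(0*2) = 72*0 = 0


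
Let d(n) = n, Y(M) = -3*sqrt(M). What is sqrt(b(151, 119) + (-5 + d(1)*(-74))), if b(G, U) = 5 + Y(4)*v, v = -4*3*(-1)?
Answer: I*sqrt(146) ≈ 12.083*I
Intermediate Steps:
v = 12 (v = -12*(-1) = 12)
b(G, U) = -67 (b(G, U) = 5 - 3*sqrt(4)*12 = 5 - 3*2*12 = 5 - 6*12 = 5 - 72 = -67)
sqrt(b(151, 119) + (-5 + d(1)*(-74))) = sqrt(-67 + (-5 + 1*(-74))) = sqrt(-67 + (-5 - 74)) = sqrt(-67 - 79) = sqrt(-146) = I*sqrt(146)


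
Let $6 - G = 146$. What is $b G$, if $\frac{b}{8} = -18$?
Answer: $20160$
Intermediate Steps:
$b = -144$ ($b = 8 \left(-18\right) = -144$)
$G = -140$ ($G = 6 - 146 = -140$)
$b G = \left(-144\right) \left(-140\right) = 20160$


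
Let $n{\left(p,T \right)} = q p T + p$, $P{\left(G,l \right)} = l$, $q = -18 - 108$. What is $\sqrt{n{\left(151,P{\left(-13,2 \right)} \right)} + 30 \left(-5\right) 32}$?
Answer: $i \sqrt{42701} \approx 206.64 i$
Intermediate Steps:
$q = -126$ ($q = -18 - 108 = -126$)
$n{\left(p,T \right)} = p - 126 T p$ ($n{\left(p,T \right)} = - 126 p T + p = - 126 T p + p = p - 126 T p$)
$\sqrt{n{\left(151,P{\left(-13,2 \right)} \right)} + 30 \left(-5\right) 32} = \sqrt{151 \left(1 - 252\right) + 30 \left(-5\right) 32} = \sqrt{151 \left(1 - 252\right) - 4800} = \sqrt{151 \left(-251\right) - 4800} = \sqrt{-37901 - 4800} = \sqrt{-42701} = i \sqrt{42701}$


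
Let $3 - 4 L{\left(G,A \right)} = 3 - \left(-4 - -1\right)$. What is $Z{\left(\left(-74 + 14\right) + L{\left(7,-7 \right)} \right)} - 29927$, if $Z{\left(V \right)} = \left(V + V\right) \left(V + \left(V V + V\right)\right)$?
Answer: $- \frac{14834179}{32} \approx -4.6357 \cdot 10^{5}$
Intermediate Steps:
$L{\left(G,A \right)} = - \frac{3}{4}$ ($L{\left(G,A \right)} = \frac{3}{4} - \frac{3 - \left(-4 - -1\right)}{4} = \frac{3}{4} - \frac{3 - \left(-4 + 1\right)}{4} = \frac{3}{4} - \frac{3 - -3}{4} = \frac{3}{4} - \frac{3 + 3}{4} = \frac{3}{4} - \frac{3}{2} = - \frac{3}{4}$)
$Z{\left(V \right)} = 2 V \left(V^{2} + 2 V\right)$ ($Z{\left(V \right)} = 2 V \left(V + \left(V^{2} + V\right)\right) = 2 V \left(V + \left(V + V^{2}\right)\right) = 2 V \left(V^{2} + 2 V\right)$)
$Z{\left(\left(-74 + 14\right) + L{\left(7,-7 \right)} \right)} - 29927 = 2 \left(\left(-74 + 14\right) - \frac{3}{4}\right)^{2} \left(2 + \left(\left(-74 + 14\right) - \frac{3}{4}\right)\right) - 29927 = 2 \left(-60 - \frac{3}{4}\right)^{2} \left(2 - \frac{243}{4}\right) - 29927 = 2 \left(- \frac{243}{4}\right)^{2} \left(2 - \frac{243}{4}\right) - 29927 = 2 \cdot \frac{59049}{16} \left(- \frac{235}{4}\right) - 29927 = - \frac{13876515}{32} - 29927 = - \frac{14834179}{32}$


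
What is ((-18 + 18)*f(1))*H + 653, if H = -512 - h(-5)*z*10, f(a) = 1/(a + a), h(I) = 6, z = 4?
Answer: 653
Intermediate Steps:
f(a) = 1/(2*a)
H = -752 (H = -512 - 6*4*10 = -512 - 24*10 = -512 - 1*240 = -512 - 240 = -752)
((-18 + 18)*f(1))*H + 653 = ((-18 + 18)*((½)/1))*(-752) + 653 = (0*((½)*1))*(-752) + 653 = (0*(½))*(-752) + 653 = 0*(-752) + 653 = 0 + 653 = 653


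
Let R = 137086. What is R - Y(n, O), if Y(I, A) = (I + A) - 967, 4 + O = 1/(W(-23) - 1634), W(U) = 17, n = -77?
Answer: 223362679/1617 ≈ 1.3813e+5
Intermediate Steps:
O = -6469/1617 (O = -4 + 1/(17 - 1634) = -4 + 1/(-1617) = -4 - 1/1617 = -6469/1617 ≈ -4.0006)
Y(I, A) = -967 + A + I (Y(I, A) = (A + I) - 967 = -967 + A + I)
R - Y(n, O) = 137086 - (-967 - 6469/1617 - 77) = 137086 - 1*(-1694617/1617) = 137086 + 1694617/1617 = 223362679/1617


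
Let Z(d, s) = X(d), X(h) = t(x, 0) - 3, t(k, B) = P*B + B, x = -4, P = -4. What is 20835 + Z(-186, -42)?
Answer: 20832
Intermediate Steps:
t(k, B) = -3*B (t(k, B) = -4*B + B = -3*B)
X(h) = -3 (X(h) = -3*0 - 3 = 0 - 3 = -3)
Z(d, s) = -3
20835 + Z(-186, -42) = 20835 - 3 = 20832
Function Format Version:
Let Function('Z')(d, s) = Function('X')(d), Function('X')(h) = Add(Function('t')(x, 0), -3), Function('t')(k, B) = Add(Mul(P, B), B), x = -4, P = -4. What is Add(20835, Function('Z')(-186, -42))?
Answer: 20832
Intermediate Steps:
Function('t')(k, B) = Mul(-3, B) (Function('t')(k, B) = Add(Mul(-4, B), B) = Mul(-3, B))
Function('X')(h) = -3 (Function('X')(h) = Add(Mul(-3, 0), -3) = Add(0, -3) = -3)
Function('Z')(d, s) = -3
Add(20835, Function('Z')(-186, -42)) = Add(20835, -3) = 20832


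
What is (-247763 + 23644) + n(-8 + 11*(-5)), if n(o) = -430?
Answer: -224549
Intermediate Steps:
(-247763 + 23644) + n(-8 + 11*(-5)) = (-247763 + 23644) - 430 = -224119 - 430 = -224549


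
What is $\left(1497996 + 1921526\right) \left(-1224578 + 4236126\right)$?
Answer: $10298054640056$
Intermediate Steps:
$\left(1497996 + 1921526\right) \left(-1224578 + 4236126\right) = 3419522 \cdot 3011548 = 10298054640056$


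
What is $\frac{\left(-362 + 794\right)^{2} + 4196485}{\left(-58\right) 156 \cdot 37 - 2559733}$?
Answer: $- \frac{4383109}{2894509} \approx -1.5143$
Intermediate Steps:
$\frac{\left(-362 + 794\right)^{2} + 4196485}{\left(-58\right) 156 \cdot 37 - 2559733} = \frac{432^{2} + 4196485}{\left(-9048\right) 37 - 2559733} = \frac{186624 + 4196485}{-334776 - 2559733} = \frac{4383109}{-2894509} = 4383109 \left(- \frac{1}{2894509}\right) = - \frac{4383109}{2894509}$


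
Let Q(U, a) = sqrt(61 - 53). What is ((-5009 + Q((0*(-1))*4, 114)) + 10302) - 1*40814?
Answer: -35521 + 2*sqrt(2) ≈ -35518.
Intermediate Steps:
Q(U, a) = 2*sqrt(2) (Q(U, a) = sqrt(8) = 2*sqrt(2))
((-5009 + Q((0*(-1))*4, 114)) + 10302) - 1*40814 = ((-5009 + 2*sqrt(2)) + 10302) - 1*40814 = (5293 + 2*sqrt(2)) - 40814 = -35521 + 2*sqrt(2)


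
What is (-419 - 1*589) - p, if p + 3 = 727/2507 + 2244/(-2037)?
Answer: -1709382662/1702253 ≈ -1004.2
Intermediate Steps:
p = -6488362/1702253 (p = -3 + (727/2507 + 2244/(-2037)) = -3 + (727*(1/2507) + 2244*(-1/2037)) = -3 + (727/2507 - 748/679) = -3 - 1381603/1702253 = -6488362/1702253 ≈ -3.8116)
(-419 - 1*589) - p = (-419 - 1*589) - 1*(-6488362/1702253) = (-419 - 589) + 6488362/1702253 = -1008 + 6488362/1702253 = -1709382662/1702253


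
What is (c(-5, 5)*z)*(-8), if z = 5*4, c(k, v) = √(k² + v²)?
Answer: -800*√2 ≈ -1131.4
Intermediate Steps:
z = 20
(c(-5, 5)*z)*(-8) = (√((-5)² + 5²)*20)*(-8) = (√(25 + 25)*20)*(-8) = (√50*20)*(-8) = ((5*√2)*20)*(-8) = (100*√2)*(-8) = -800*√2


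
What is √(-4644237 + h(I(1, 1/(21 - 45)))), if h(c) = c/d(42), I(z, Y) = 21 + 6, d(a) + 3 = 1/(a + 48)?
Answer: I*√336062287227/269 ≈ 2155.1*I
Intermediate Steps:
d(a) = -3 + 1/(48 + a) (d(a) = -3 + 1/(a + 48) = -3 + 1/(48 + a))
I(z, Y) = 27
h(c) = -90*c/269 (h(c) = c/(((-143 - 3*42)/(48 + 42))) = c/(((-143 - 126)/90)) = c/(((1/90)*(-269))) = c/(-269/90) = c*(-90/269) = -90*c/269)
√(-4644237 + h(I(1, 1/(21 - 45)))) = √(-4644237 - 90/269*27) = √(-4644237 - 2430/269) = √(-1249302183/269) = I*√336062287227/269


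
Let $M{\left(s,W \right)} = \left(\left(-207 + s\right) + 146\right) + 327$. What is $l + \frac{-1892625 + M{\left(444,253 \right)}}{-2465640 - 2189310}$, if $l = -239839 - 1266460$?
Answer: $- \frac{1402348927627}{930990} \approx -1.5063 \cdot 10^{6}$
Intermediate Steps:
$M{\left(s,W \right)} = 266 + s$ ($M{\left(s,W \right)} = \left(-61 + s\right) + 327 = 266 + s$)
$l = -1506299$ ($l = -239839 - 1266460 = -1506299$)
$l + \frac{-1892625 + M{\left(444,253 \right)}}{-2465640 - 2189310} = -1506299 + \frac{-1892625 + \left(266 + 444\right)}{-2465640 - 2189310} = -1506299 + \frac{-1892625 + 710}{-4654950} = -1506299 - - \frac{378383}{930990} = -1506299 + \frac{378383}{930990} = - \frac{1402348927627}{930990}$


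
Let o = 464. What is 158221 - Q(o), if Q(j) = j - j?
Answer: 158221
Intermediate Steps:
Q(j) = 0
158221 - Q(o) = 158221 - 1*0 = 158221 + 0 = 158221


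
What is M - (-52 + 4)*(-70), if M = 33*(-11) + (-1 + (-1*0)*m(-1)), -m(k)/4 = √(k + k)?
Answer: -3724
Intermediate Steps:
m(k) = -4*√2*√k (m(k) = -4*√(k + k) = -4*√2*√k)
M = -364 (M = 33*(-11) + (-1 + (-1*0)*(-4*√2*√(-1))) = -363 + (-1 + 0*(-4*√2*I)) = -363 + (-1 + 0*(-4*I*√2)) = -363 + (-1 + 0) = -363 - 1 = -364)
M - (-52 + 4)*(-70) = -364 - (-52 + 4)*(-70) = -364 - (-48)*(-70) = -364 - 1*3360 = -364 - 3360 = -3724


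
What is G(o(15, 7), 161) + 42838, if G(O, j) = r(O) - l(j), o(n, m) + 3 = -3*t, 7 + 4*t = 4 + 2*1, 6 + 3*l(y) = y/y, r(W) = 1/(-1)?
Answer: 128516/3 ≈ 42839.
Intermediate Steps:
r(W) = -1
l(y) = -5/3 (l(y) = -2 + (y/y)/3 = -2 + (⅓)*1 = -2 + ⅓ = -5/3)
t = -¼ (t = -7/4 + (4 + 2*1)/4 = -7/4 + (4 + 2)/4 = -7/4 + (¼)*6 = -7/4 + 3/2 = -¼ ≈ -0.25000)
o(n, m) = -9/4 (o(n, m) = -3 - 3*(-¼) = -3 + ¾ = -9/4)
G(O, j) = ⅔ (G(O, j) = -1 - 1*(-5/3) = -1 + 5/3 = ⅔)
G(o(15, 7), 161) + 42838 = ⅔ + 42838 = 128516/3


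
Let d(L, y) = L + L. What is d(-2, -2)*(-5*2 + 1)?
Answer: 36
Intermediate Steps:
d(L, y) = 2*L
d(-2, -2)*(-5*2 + 1) = (2*(-2))*(-5*2 + 1) = -4*(-10 + 1) = -4*(-9) = 36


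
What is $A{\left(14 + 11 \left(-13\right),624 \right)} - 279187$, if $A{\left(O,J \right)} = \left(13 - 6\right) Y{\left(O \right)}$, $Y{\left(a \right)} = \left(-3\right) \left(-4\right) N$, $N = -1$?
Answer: $-279271$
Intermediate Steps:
$Y{\left(a \right)} = -12$ ($Y{\left(a \right)} = \left(-3\right) \left(-4\right) \left(-1\right) = 12 \left(-1\right) = -12$)
$A{\left(O,J \right)} = -84$ ($A{\left(O,J \right)} = \left(13 - 6\right) \left(-12\right) = 7 \left(-12\right) = -84$)
$A{\left(14 + 11 \left(-13\right),624 \right)} - 279187 = -84 - 279187 = -279271$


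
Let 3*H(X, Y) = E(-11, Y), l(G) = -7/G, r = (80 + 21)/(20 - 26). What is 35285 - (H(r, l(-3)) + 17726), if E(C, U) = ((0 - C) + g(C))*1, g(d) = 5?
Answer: 52661/3 ≈ 17554.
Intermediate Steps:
E(C, U) = 5 - C (E(C, U) = ((0 - C) + 5)*1 = (-C + 5)*1 = (5 - C)*1 = 5 - C)
r = -101/6 (r = 101/(-6) = 101*(-1/6) = -101/6 ≈ -16.833)
H(X, Y) = 16/3 (H(X, Y) = (5 - 1*(-11))/3 = (5 + 11)/3 = (1/3)*16 = 16/3)
35285 - (H(r, l(-3)) + 17726) = 35285 - (16/3 + 17726) = 35285 - 1*53194/3 = 35285 - 53194/3 = 52661/3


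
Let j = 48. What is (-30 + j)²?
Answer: 324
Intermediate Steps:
(-30 + j)² = (-30 + 48)² = 18² = 324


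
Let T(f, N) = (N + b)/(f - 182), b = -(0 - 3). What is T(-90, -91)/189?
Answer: 11/6426 ≈ 0.0017118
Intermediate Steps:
b = 3 (b = -1*(-3) = 3)
T(f, N) = (3 + N)/(-182 + f) (T(f, N) = (N + 3)/(f - 182) = (3 + N)/(-182 + f))
T(-90, -91)/189 = ((3 - 91)/(-182 - 90))/189 = (-88/(-272))*(1/189) = -1/272*(-88)*(1/189) = (11/34)*(1/189) = 11/6426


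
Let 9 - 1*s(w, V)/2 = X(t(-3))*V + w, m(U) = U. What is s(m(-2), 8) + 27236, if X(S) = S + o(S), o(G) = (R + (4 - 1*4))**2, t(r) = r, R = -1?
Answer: 27290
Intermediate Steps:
o(G) = 1 (o(G) = (-1 + (4 - 1*4))**2 = (-1 + (4 - 4))**2 = (-1 + 0)**2 = (-1)**2 = 1)
X(S) = 1 + S (X(S) = S + 1 = 1 + S)
s(w, V) = 18 - 2*w + 4*V (s(w, V) = 18 - 2*((1 - 3)*V + w) = 18 - 2*(-2*V + w) = 18 - 2*(w - 2*V) = 18 + (-2*w + 4*V) = 18 - 2*w + 4*V)
s(m(-2), 8) + 27236 = (18 - 2*(-2) + 4*8) + 27236 = (18 + 4 + 32) + 27236 = 54 + 27236 = 27290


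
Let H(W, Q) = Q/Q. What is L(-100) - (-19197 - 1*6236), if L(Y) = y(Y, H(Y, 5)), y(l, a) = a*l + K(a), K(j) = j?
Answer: 25334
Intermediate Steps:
H(W, Q) = 1
y(l, a) = a + a*l (y(l, a) = a*l + a = a + a*l)
L(Y) = 1 + Y (L(Y) = 1*(1 + Y) = 1 + Y)
L(-100) - (-19197 - 1*6236) = (1 - 100) - (-19197 - 1*6236) = -99 - (-19197 - 6236) = -99 - 1*(-25433) = -99 + 25433 = 25334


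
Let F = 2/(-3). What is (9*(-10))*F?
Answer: 60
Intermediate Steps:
F = -⅔ (F = 2*(-⅓) = -⅔ ≈ -0.66667)
(9*(-10))*F = (9*(-10))*(-⅔) = -90*(-⅔) = 60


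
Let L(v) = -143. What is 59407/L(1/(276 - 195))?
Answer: -59407/143 ≈ -415.43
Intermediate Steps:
59407/L(1/(276 - 195)) = 59407/(-143) = 59407*(-1/143) = -59407/143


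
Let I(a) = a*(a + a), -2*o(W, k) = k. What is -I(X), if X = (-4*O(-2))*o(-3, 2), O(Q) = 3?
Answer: -288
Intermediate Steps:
o(W, k) = -k/2
X = 12 (X = (-4*3)*(-½*2) = -12*(-1) = 12)
I(a) = 2*a² (I(a) = a*(2*a) = 2*a²)
-I(X) = -2*12² = -2*144 = -1*288 = -288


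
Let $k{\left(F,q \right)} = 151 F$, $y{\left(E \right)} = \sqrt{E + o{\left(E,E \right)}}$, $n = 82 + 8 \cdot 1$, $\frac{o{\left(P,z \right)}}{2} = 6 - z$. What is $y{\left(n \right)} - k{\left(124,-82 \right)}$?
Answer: $-18724 + i \sqrt{78} \approx -18724.0 + 8.8318 i$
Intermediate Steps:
$o{\left(P,z \right)} = 12 - 2 z$ ($o{\left(P,z \right)} = 2 \left(6 - z\right) = 12 - 2 z$)
$n = 90$ ($n = 82 + 8 = 90$)
$y{\left(E \right)} = \sqrt{12 - E}$ ($y{\left(E \right)} = \sqrt{E - \left(-12 + 2 E\right)} = \sqrt{12 - E}$)
$y{\left(n \right)} - k{\left(124,-82 \right)} = \sqrt{12 - 90} - 151 \cdot 124 = \sqrt{12 - 90} - 18724 = \sqrt{-78} - 18724 = i \sqrt{78} - 18724 = -18724 + i \sqrt{78}$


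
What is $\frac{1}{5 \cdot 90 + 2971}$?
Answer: $\frac{1}{3421} \approx 0.00029231$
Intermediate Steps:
$\frac{1}{5 \cdot 90 + 2971} = \frac{1}{450 + 2971} = \frac{1}{3421}$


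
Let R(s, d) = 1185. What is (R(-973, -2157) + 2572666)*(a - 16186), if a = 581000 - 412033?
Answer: 393235529631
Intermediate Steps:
a = 168967
(R(-973, -2157) + 2572666)*(a - 16186) = (1185 + 2572666)*(168967 - 16186) = 2573851*152781 = 393235529631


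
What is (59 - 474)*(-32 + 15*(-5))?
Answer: 44405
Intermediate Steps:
(59 - 474)*(-32 + 15*(-5)) = -415*(-32 - 75) = -415*(-107) = 44405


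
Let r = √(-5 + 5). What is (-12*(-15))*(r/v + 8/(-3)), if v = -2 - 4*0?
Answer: -480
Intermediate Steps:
r = 0 (r = √0 = 0)
v = -2 (v = -2 + 0 = -2)
(-12*(-15))*(r/v + 8/(-3)) = (-12*(-15))*(0/(-2) + 8/(-3)) = 180*(0*(-½) + 8*(-⅓)) = 180*(0 - 8/3) = 180*(-8/3) = -480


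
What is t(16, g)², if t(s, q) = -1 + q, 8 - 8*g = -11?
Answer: 121/64 ≈ 1.8906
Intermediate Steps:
g = 19/8 (g = 1 - ⅛*(-11) = 1 + 11/8 = 19/8 ≈ 2.3750)
t(16, g)² = (-1 + 19/8)² = (11/8)² = 121/64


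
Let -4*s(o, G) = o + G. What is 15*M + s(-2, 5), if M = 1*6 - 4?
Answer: 117/4 ≈ 29.250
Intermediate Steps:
M = 2 (M = 6 - 4 = 2)
s(o, G) = -G/4 - o/4 (s(o, G) = -(o + G)/4 = -(G + o)/4 = -G/4 - o/4)
15*M + s(-2, 5) = 15*2 + (-1/4*5 - 1/4*(-2)) = 30 + (-5/4 + 1/2) = 30 - 3/4 = 117/4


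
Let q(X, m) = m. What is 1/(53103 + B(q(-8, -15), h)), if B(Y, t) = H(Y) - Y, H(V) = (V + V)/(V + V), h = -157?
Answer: 1/53119 ≈ 1.8826e-5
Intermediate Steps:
H(V) = 1 (H(V) = (2*V)/((2*V)) = (2*V)*(1/(2*V)) = 1)
B(Y, t) = 1 - Y
1/(53103 + B(q(-8, -15), h)) = 1/(53103 + (1 - 1*(-15))) = 1/(53103 + (1 + 15)) = 1/(53103 + 16) = 1/53119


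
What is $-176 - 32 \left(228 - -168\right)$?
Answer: $-12848$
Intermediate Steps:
$-176 - 32 \left(228 - -168\right) = -176 - 32 \left(228 + 168\right) = -176 - 12672 = -12848$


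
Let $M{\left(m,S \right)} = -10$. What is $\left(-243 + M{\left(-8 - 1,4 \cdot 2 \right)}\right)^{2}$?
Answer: $64009$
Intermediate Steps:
$\left(-243 + M{\left(-8 - 1,4 \cdot 2 \right)}\right)^{2} = \left(-243 - 10\right)^{2} = \left(-253\right)^{2} = 64009$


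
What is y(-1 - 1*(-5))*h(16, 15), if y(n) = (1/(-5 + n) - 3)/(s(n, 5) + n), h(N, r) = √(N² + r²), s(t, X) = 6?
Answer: -2*√481/5 ≈ -8.7727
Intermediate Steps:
y(n) = (-3 + 1/(-5 + n))/(6 + n) (y(n) = (1/(-5 + n) - 3)/(6 + n) = (-3 + 1/(-5 + n))/(6 + n))
y(-1 - 1*(-5))*h(16, 15) = ((16 - 3*(-1 - 1*(-5)))/(-30 + (-1 - 1*(-5)) + (-1 - 1*(-5))²))*√(16² + 15²) = ((16 - 3*(-1 + 5))/(-30 + (-1 + 5) + (-1 + 5)²))*√(256 + 225) = ((16 - 3*4)/(-30 + 4 + 4²))*√481 = ((16 - 12)/(-30 + 4 + 16))*√481 = (4/(-10))*√481 = (-⅒*4)*√481 = -2*√481/5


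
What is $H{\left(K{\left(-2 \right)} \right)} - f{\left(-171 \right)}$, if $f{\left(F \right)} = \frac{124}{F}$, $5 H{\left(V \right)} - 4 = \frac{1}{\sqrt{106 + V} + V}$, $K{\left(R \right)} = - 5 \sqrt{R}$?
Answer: $\frac{-171 - 1304 \sqrt{106 - 5 i \sqrt{2}} + 6520 i \sqrt{2}}{855 \left(- \sqrt{106 - 5 i \sqrt{2}} + 5 i \sqrt{2}\right)} \approx 1.5379 + 0.0092052 i$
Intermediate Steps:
$H{\left(V \right)} = \frac{4}{5} + \frac{1}{5 \left(V + \sqrt{106 + V}\right)}$ ($H{\left(V \right)} = \frac{4}{5} + \frac{1}{5 \left(\sqrt{106 + V} + V\right)} = \frac{4}{5} + \frac{1}{5 \left(V + \sqrt{106 + V}\right)}$)
$H{\left(K{\left(-2 \right)} \right)} - f{\left(-171 \right)} = \frac{1 + 4 \left(- 5 \sqrt{-2}\right) + 4 \sqrt{106 - 5 \sqrt{-2}}}{5 \left(- 5 \sqrt{-2} + \sqrt{106 - 5 \sqrt{-2}}\right)} - \frac{124}{-171} = \frac{1 + 4 \left(- 5 i \sqrt{2}\right) + 4 \sqrt{106 - 5 i \sqrt{2}}}{5 \left(- 5 i \sqrt{2} + \sqrt{106 - 5 i \sqrt{2}}\right)} - 124 \left(- \frac{1}{171}\right) = \frac{1 + 4 \left(- 5 i \sqrt{2}\right) + 4 \sqrt{106 - 5 i \sqrt{2}}}{5 \left(- 5 i \sqrt{2} + \sqrt{106 - 5 i \sqrt{2}}\right)} - - \frac{124}{171} = \frac{1 - 20 i \sqrt{2} + 4 \sqrt{106 - 5 i \sqrt{2}}}{5 \left(\sqrt{106 - 5 i \sqrt{2}} - 5 i \sqrt{2}\right)} + \frac{124}{171} = \frac{1 + 4 \sqrt{106 - 5 i \sqrt{2}} - 20 i \sqrt{2}}{5 \left(\sqrt{106 - 5 i \sqrt{2}} - 5 i \sqrt{2}\right)} + \frac{124}{171} = \frac{124}{171} + \frac{1 + 4 \sqrt{106 - 5 i \sqrt{2}} - 20 i \sqrt{2}}{5 \left(\sqrt{106 - 5 i \sqrt{2}} - 5 i \sqrt{2}\right)}$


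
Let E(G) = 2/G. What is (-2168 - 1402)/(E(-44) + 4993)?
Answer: -5236/7323 ≈ -0.71501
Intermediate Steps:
(-2168 - 1402)/(E(-44) + 4993) = (-2168 - 1402)/(2/(-44) + 4993) = -3570/(2*(-1/44) + 4993) = -3570/(-1/22 + 4993) = -3570/109845/22 = -3570*22/109845 = -5236/7323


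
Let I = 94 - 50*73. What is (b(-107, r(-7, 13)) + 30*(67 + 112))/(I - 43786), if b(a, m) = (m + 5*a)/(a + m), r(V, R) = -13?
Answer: -161237/1420260 ≈ -0.11353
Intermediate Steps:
b(a, m) = (m + 5*a)/(a + m)
I = -3556 (I = 94 - 3650 = -3556)
(b(-107, r(-7, 13)) + 30*(67 + 112))/(I - 43786) = ((-13 + 5*(-107))/(-107 - 13) + 30*(67 + 112))/(-3556 - 43786) = ((-13 - 535)/(-120) + 30*179)/(-47342) = (-1/120*(-548) + 5370)*(-1/47342) = (137/30 + 5370)*(-1/47342) = (161237/30)*(-1/47342) = -161237/1420260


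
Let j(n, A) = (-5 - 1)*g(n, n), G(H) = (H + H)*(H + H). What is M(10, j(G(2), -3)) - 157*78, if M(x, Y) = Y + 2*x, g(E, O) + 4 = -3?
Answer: -12184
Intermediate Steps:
g(E, O) = -7 (g(E, O) = -4 - 3 = -7)
G(H) = 4*H² (G(H) = (2*H)*(2*H) = 4*H²)
j(n, A) = 42 (j(n, A) = (-5 - 1)*(-7) = -6*(-7) = 42)
M(10, j(G(2), -3)) - 157*78 = (42 + 2*10) - 157*78 = (42 + 20) - 12246 = 62 - 12246 = -12184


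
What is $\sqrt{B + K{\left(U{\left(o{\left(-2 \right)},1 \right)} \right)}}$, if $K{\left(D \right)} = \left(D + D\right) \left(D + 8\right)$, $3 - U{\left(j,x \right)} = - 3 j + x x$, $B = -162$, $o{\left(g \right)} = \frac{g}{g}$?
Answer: $4 i \sqrt{2} \approx 5.6569 i$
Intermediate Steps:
$o{\left(g \right)} = 1$
$U{\left(j,x \right)} = 3 - x^{2} + 3 j$ ($U{\left(j,x \right)} = 3 - \left(- 3 j + x x\right) = 3 - \left(- 3 j + x^{2}\right) = 3 - \left(x^{2} - 3 j\right) = 3 + \left(- x^{2} + 3 j\right) = 3 - x^{2} + 3 j$)
$K{\left(D \right)} = 2 D \left(8 + D\right)$
$\sqrt{B + K{\left(U{\left(o{\left(-2 \right)},1 \right)} \right)}} = \sqrt{-162 + 2 \left(3 - 1^{2} + 3 \cdot 1\right) \left(8 + \left(3 - 1^{2} + 3 \cdot 1\right)\right)} = \sqrt{-162 + 2 \left(3 - 1 + 3\right) \left(8 + \left(3 - 1 + 3\right)\right)} = \sqrt{-162 + 2 \cdot 5 \left(8 + 5\right)} = \sqrt{-162 + 2 \cdot 5 \cdot 13} = \sqrt{-162 + 130} = \sqrt{-32} = 4 i \sqrt{2}$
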